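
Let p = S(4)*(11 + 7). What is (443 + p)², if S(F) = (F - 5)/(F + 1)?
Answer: 4826809/25 ≈ 1.9307e+5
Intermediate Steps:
S(F) = (-5 + F)/(1 + F)
p = -18/5 (p = ((-5 + 4)/(1 + 4))*(11 + 7) = (-1/5)*18 = ((⅕)*(-1))*18 = -⅕*18 = -18/5 ≈ -3.6000)
(443 + p)² = (443 - 18/5)² = (2197/5)² = 4826809/25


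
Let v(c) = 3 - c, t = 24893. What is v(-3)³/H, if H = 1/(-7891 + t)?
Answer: 3672432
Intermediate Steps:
H = 1/17002 (H = 1/(-7891 + 24893) = 1/17002 ≈ 5.8817e-5)
v(-3)³/H = (3 - 1*(-3))³/(1/17002) = (3 + 3)³*17002 = 6³*17002 = 216*17002 = 3672432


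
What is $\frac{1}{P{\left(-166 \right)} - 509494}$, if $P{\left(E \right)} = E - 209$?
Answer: $- \frac{1}{509869} \approx -1.9613 \cdot 10^{-6}$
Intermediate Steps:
$P{\left(E \right)} = -209 + E$ ($P{\left(E \right)} = E - 209 = -209 + E$)
$\frac{1}{P{\left(-166 \right)} - 509494} = \frac{1}{\left(-209 - 166\right) - 509494} = \frac{1}{-375 - 509494} = \frac{1}{-509869} = - \frac{1}{509869}$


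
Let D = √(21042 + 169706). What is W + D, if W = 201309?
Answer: 201309 + 2*√47687 ≈ 2.0175e+5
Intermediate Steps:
D = 2*√47687 (D = √190748 = 2*√47687 ≈ 436.75)
W + D = 201309 + 2*√47687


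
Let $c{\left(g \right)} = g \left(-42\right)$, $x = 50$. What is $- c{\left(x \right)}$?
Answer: $2100$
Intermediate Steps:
$c{\left(g \right)} = - 42 g$
$- c{\left(x \right)} = - \left(-42\right) 50 = \left(-1\right) \left(-2100\right) = 2100$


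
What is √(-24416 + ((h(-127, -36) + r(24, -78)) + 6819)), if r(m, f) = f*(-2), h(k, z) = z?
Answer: I*√17477 ≈ 132.2*I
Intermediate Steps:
r(m, f) = -2*f
√(-24416 + ((h(-127, -36) + r(24, -78)) + 6819)) = √(-24416 + ((-36 - 2*(-78)) + 6819)) = √(-24416 + ((-36 + 156) + 6819)) = √(-24416 + (120 + 6819)) = √(-24416 + 6939) = √(-17477) = I*√17477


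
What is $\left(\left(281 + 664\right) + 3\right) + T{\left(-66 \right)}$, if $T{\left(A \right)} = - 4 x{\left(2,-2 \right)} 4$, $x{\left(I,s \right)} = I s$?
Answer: $1012$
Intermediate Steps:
$T{\left(A \right)} = 64$ ($T{\left(A \right)} = - 4 \cdot 2 \left(-2\right) 4 = \left(-4\right) \left(-4\right) 4 = 16 \cdot 4 = 64$)
$\left(\left(281 + 664\right) + 3\right) + T{\left(-66 \right)} = \left(\left(281 + 664\right) + 3\right) + 64 = \left(945 + 3\right) + 64 = 948 + 64 = 1012$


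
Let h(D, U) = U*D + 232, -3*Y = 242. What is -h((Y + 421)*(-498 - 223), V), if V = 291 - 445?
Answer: -113366410/3 ≈ -3.7789e+7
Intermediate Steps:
Y = -242/3 (Y = -⅓*242 = -242/3 ≈ -80.667)
V = -154
h(D, U) = 232 + D*U (h(D, U) = D*U + 232 = 232 + D*U)
-h((Y + 421)*(-498 - 223), V) = -(232 + ((-242/3 + 421)*(-498 - 223))*(-154)) = -(232 + ((1021/3)*(-721))*(-154)) = -(232 - 736141/3*(-154)) = -(232 + 113365714/3) = -1*113366410/3 = -113366410/3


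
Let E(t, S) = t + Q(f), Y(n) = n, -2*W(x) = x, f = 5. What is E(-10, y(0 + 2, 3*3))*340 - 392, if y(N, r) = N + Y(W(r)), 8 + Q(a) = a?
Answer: -4812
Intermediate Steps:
Q(a) = -8 + a
W(x) = -x/2
y(N, r) = N - r/2
E(t, S) = -3 + t (E(t, S) = t + (-8 + 5) = t - 3 = -3 + t)
E(-10, y(0 + 2, 3*3))*340 - 392 = (-3 - 10)*340 - 392 = -13*340 - 392 = -4420 - 392 = -4812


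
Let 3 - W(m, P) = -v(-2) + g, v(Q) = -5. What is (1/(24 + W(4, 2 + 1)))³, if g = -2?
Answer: 1/13824 ≈ 7.2338e-5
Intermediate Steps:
W(m, P) = 0 (W(m, P) = 3 - (-1*(-5) - 2) = 3 - (5 - 2) = 3 - 1*3 = 3 - 3 = 0)
(1/(24 + W(4, 2 + 1)))³ = (1/(24 + 0))³ = (1/24)³ = 1/13824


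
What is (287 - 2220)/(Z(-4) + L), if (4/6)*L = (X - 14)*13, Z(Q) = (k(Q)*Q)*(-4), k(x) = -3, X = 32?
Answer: -1933/303 ≈ -6.3795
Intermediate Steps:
Z(Q) = 12*Q (Z(Q) = -3*Q*(-4) = 12*Q)
L = 351 (L = 3*((32 - 14)*13)/2 = 3*(18*13)/2 = (3/2)*234 = 351)
(287 - 2220)/(Z(-4) + L) = (287 - 2220)/(12*(-4) + 351) = -1933/(-48 + 351) = -1933/303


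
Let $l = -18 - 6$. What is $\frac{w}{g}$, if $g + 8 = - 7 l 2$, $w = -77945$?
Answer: $- \frac{77945}{328} \approx -237.64$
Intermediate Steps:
$l = -24$ ($l = -18 - 6 = -24$)
$g = 328$ ($g = -8 + \left(-7\right) \left(-24\right) 2 = -8 + 168 \cdot 2 = -8 + 336 = 328$)
$\frac{w}{g} = - \frac{77945}{328}$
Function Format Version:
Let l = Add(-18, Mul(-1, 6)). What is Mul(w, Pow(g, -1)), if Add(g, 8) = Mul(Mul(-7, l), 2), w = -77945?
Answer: Rational(-77945, 328) ≈ -237.64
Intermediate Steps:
l = -24 (l = Add(-18, -6) = -24)
g = 328 (g = Add(-8, Mul(Mul(-7, -24), 2)) = Add(-8, Mul(168, 2)) = Add(-8, 336) = 328)
Mul(w, Pow(g, -1)) = Mul(-77945, Pow(328, -1)) = Mul(-77945, Rational(1, 328)) = Rational(-77945, 328)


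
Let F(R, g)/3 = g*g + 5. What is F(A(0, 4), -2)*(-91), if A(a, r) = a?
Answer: -2457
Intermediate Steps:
F(R, g) = 15 + 3*g² (F(R, g) = 3*(g*g + 5) = 3*(g² + 5) = 3*(5 + g²) = 15 + 3*g²)
F(A(0, 4), -2)*(-91) = (15 + 3*(-2)²)*(-91) = (15 + 3*4)*(-91) = (15 + 12)*(-91) = 27*(-91) = -2457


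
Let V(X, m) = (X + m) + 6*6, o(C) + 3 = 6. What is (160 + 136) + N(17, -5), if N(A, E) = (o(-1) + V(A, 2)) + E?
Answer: 349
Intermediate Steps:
o(C) = 3 (o(C) = -3 + 6 = 3)
V(X, m) = 36 + X + m (V(X, m) = (X + m) + 36 = 36 + X + m)
N(A, E) = 41 + A + E (N(A, E) = (3 + (36 + A + 2)) + E = (3 + (38 + A)) + E = (41 + A) + E = 41 + A + E)
(160 + 136) + N(17, -5) = (160 + 136) + (41 + 17 - 5) = 296 + 53 = 349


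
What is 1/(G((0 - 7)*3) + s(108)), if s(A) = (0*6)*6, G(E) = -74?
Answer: -1/74 ≈ -0.013514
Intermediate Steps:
s(A) = 0 (s(A) = 0*6 = 0)
1/(G((0 - 7)*3) + s(108)) = 1/(-74 + 0) = 1/(-74) = -1/74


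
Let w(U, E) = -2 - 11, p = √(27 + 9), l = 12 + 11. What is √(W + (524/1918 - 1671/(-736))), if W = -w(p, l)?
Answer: √483976149762/176456 ≈ 3.9425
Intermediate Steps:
l = 23
p = 6 (p = √36 = 6)
w(U, E) = -13
W = 13 (W = -1*(-13) = 13)
√(W + (524/1918 - 1671/(-736))) = √(13 + (524/1918 - 1671/(-736))) = √(13 + (524*(1/1918) - 1671*(-1/736))) = √(13 + (262/959 + 1671/736)) = √(13 + 1795321/705824) = √(10971033/705824) = √483976149762/176456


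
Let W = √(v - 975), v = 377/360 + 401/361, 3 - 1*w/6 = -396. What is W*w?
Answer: 21*I*√1264305430/10 ≈ 74670.0*I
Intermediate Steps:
w = 2394 (w = 18 - 6*(-396) = 18 + 2376 = 2394)
v = 280457/129960 (v = 377*(1/360) + 401*(1/361) = 377/360 + 401/361 = 280457/129960 ≈ 2.1580)
W = I*√1264305430/1140 (W = √(280457/129960 - 975) = √(-126430543/129960) = I*√1264305430/1140 ≈ 31.19*I)
W*w = (I*√1264305430/1140)*2394 = 21*I*√1264305430/10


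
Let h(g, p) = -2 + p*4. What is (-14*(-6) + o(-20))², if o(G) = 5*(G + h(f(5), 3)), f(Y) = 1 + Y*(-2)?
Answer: 1156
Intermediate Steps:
f(Y) = 1 - 2*Y
h(g, p) = -2 + 4*p
o(G) = 50 + 5*G (o(G) = 5*(G + (-2 + 4*3)) = 5*(G + (-2 + 12)) = 5*(G + 10) = 5*(10 + G) = 50 + 5*G)
(-14*(-6) + o(-20))² = (-14*(-6) + (50 + 5*(-20)))² = (84 + (50 - 100))² = (84 - 50)² = 34² = 1156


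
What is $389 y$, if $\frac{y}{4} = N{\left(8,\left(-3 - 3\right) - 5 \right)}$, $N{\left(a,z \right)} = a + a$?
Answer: $24896$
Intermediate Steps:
$N{\left(a,z \right)} = 2 a$
$y = 64$ ($y = 4 \cdot 2 \cdot 8 = 4 \cdot 16 = 64$)
$389 y = 389 \cdot 64 = 24896$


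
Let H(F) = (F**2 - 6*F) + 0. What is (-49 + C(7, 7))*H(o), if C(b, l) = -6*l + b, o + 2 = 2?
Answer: 0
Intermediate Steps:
o = 0 (o = -2 + 2 = 0)
H(F) = F**2 - 6*F
C(b, l) = b - 6*l
(-49 + C(7, 7))*H(o) = (-49 + (7 - 6*7))*(0*(-6 + 0)) = (-49 + (7 - 42))*(0*(-6)) = (-49 - 35)*0 = -84*0 = 0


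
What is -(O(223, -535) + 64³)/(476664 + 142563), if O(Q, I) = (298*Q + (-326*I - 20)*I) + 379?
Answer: 30989891/206409 ≈ 150.14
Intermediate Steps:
O(Q, I) = 379 + 298*Q + I*(-20 - 326*I) (O(Q, I) = (298*Q + (-20 - 326*I)*I) + 379 = (298*Q + I*(-20 - 326*I)) + 379 = 379 + 298*Q + I*(-20 - 326*I))
-(O(223, -535) + 64³)/(476664 + 142563) = -((379 - 326*(-535)² - 20*(-535) + 298*223) + 64³)/(476664 + 142563) = -((379 - 326*286225 + 10700 + 66454) + 262144)/619227 = -((379 - 93309350 + 10700 + 66454) + 262144)/619227 = -(-93231817 + 262144)/619227 = -(-92969673)/619227 = -1*(-30989891/206409) = 30989891/206409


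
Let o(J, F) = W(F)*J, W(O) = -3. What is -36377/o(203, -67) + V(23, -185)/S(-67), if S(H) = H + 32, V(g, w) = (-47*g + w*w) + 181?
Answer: -543478/609 ≈ -892.41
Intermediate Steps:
V(g, w) = 181 + w² - 47*g (V(g, w) = (-47*g + w²) + 181 = (w² - 47*g) + 181 = 181 + w² - 47*g)
S(H) = 32 + H
o(J, F) = -3*J
-36377/o(203, -67) + V(23, -185)/S(-67) = -36377/((-3*203)) + (181 + (-185)² - 47*23)/(32 - 67) = -36377/(-609) + (181 + 34225 - 1081)/(-35) = -36377*(-1/609) + 33325*(-1/35) = 36377/609 - 6665/7 = -543478/609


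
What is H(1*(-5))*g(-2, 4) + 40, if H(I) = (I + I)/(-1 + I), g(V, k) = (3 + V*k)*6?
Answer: -10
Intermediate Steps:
g(V, k) = 18 + 6*V*k
H(I) = 2*I/(-1 + I) (H(I) = (2*I)/(-1 + I) = 2*I/(-1 + I))
H(1*(-5))*g(-2, 4) + 40 = (2*(1*(-5))/(-1 + 1*(-5)))*(18 + 6*(-2)*4) + 40 = (2*(-5)/(-1 - 5))*(18 - 48) + 40 = (2*(-5)/(-6))*(-30) + 40 = (2*(-5)*(-⅙))*(-30) + 40 = (5/3)*(-30) + 40 = -50 + 40 = -10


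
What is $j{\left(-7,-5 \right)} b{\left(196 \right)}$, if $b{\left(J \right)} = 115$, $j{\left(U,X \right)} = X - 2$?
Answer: $-805$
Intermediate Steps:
$j{\left(U,X \right)} = -2 + X$ ($j{\left(U,X \right)} = X - 2 = -2 + X$)
$j{\left(-7,-5 \right)} b{\left(196 \right)} = \left(-2 - 5\right) 115 = \left(-7\right) 115 = -805$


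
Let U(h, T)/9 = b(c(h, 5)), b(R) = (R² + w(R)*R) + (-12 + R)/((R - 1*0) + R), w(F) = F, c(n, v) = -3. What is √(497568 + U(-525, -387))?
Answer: √1991010/2 ≈ 705.52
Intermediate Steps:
b(R) = 2*R² + (-12 + R)/(2*R) (b(R) = (R² + R*R) + (-12 + R)/((R - 1*0) + R) = (R² + R²) + (-12 + R)/((R + 0) + R) = 2*R² + (-12 + R)/(R + R) = 2*R² + (-12 + R)/((2*R)) = 2*R² + (-12 + R)*(1/(2*R)) = 2*R² + (-12 + R)/(2*R))
U(h, T) = 369/2 (U(h, T) = 9*((½)*(-12 - 3 + 4*(-3)³)/(-3)) = 9*((½)*(-⅓)*(-12 - 3 + 4*(-27))) = 9*((½)*(-⅓)*(-12 - 3 - 108)) = 9*((½)*(-⅓)*(-123)) = 9*(41/2) = 369/2)
√(497568 + U(-525, -387)) = √(497568 + 369/2) = √(995505/2) = √1991010/2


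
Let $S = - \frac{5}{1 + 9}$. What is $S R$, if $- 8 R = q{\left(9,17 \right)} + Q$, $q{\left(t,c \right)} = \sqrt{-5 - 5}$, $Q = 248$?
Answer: $\frac{31}{2} + \frac{i \sqrt{10}}{16} \approx 15.5 + 0.19764 i$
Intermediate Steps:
$q{\left(t,c \right)} = i \sqrt{10}$ ($q{\left(t,c \right)} = \sqrt{-10} = i \sqrt{10}$)
$S = - \frac{1}{2}$ ($S = - \frac{5}{10} = \left(-5\right) \frac{1}{10} = - \frac{1}{2} \approx -0.5$)
$R = -31 - \frac{i \sqrt{10}}{8}$ ($R = - \frac{i \sqrt{10} + 248}{8} = - \frac{248 + i \sqrt{10}}{8} = -31 - \frac{i \sqrt{10}}{8} \approx -31.0 - 0.39528 i$)
$S R = - \frac{-31 - \frac{i \sqrt{10}}{8}}{2} = \frac{31}{2} + \frac{i \sqrt{10}}{16}$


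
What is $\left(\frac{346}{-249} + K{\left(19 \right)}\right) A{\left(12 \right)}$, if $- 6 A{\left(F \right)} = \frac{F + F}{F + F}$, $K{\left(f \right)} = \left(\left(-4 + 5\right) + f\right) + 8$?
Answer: $- \frac{3313}{747} \approx -4.4351$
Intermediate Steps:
$K{\left(f \right)} = 9 + f$ ($K{\left(f \right)} = \left(1 + f\right) + 8 = 9 + f$)
$A{\left(F \right)} = - \frac{1}{6}$ ($A{\left(F \right)} = - \frac{\left(F + F\right) \frac{1}{F + F}}{6} = - \frac{2 F \frac{1}{2 F}}{6} = \left(- \frac{1}{6}\right) 1 = - \frac{1}{6}$)
$\left(\frac{346}{-249} + K{\left(19 \right)}\right) A{\left(12 \right)} = \left(\frac{346}{-249} + \left(9 + 19\right)\right) \left(- \frac{1}{6}\right) = \left(346 \left(- \frac{1}{249}\right) + 28\right) \left(- \frac{1}{6}\right) = \left(- \frac{346}{249} + 28\right) \left(- \frac{1}{6}\right) = \frac{6626}{249} \left(- \frac{1}{6}\right) = - \frac{3313}{747}$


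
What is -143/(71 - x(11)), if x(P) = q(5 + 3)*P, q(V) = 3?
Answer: -143/38 ≈ -3.7632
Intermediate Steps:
x(P) = 3*P
-143/(71 - x(11)) = -143/(71 - 3*11) = -143/(71 - 1*33) = -143/(71 - 33) = -143/38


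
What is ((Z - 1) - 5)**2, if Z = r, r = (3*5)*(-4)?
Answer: 4356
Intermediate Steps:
r = -60 (r = 15*(-4) = -60)
Z = -60
((Z - 1) - 5)**2 = ((-60 - 1) - 5)**2 = (-61 - 5)**2 = (-66)**2 = 4356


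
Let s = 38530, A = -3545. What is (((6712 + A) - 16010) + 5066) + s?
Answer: 30753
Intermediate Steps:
(((6712 + A) - 16010) + 5066) + s = (((6712 - 3545) - 16010) + 5066) + 38530 = ((3167 - 16010) + 5066) + 38530 = (-12843 + 5066) + 38530 = -7777 + 38530 = 30753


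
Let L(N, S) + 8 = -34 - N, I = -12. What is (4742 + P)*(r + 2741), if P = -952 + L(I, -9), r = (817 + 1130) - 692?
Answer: 15024960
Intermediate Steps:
r = 1255 (r = 1947 - 692 = 1255)
L(N, S) = -42 - N (L(N, S) = -8 + (-34 - N) = -42 - N)
P = -982 (P = -952 + (-42 - 1*(-12)) = -952 + (-42 + 12) = -952 - 30 = -982)
(4742 + P)*(r + 2741) = (4742 - 982)*(1255 + 2741) = 3760*3996 = 15024960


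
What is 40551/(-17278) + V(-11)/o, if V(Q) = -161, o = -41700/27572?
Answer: 18751913719/180123150 ≈ 104.11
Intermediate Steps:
o = -10425/6893 (o = -41700*1/27572 = -10425/6893 ≈ -1.5124)
40551/(-17278) + V(-11)/o = 40551/(-17278) - 161/(-10425/6893) = 40551*(-1/17278) - 161*(-6893/10425) = -40551/17278 + 1109773/10425 = 18751913719/180123150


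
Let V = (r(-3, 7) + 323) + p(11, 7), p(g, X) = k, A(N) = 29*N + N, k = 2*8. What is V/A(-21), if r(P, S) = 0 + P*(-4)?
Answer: -39/70 ≈ -0.55714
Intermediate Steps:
k = 16
r(P, S) = -4*P (r(P, S) = 0 - 4*P = -4*P)
A(N) = 30*N
p(g, X) = 16
V = 351 (V = (-4*(-3) + 323) + 16 = (12 + 323) + 16 = 335 + 16 = 351)
V/A(-21) = 351/((30*(-21))) = 351/(-630) = 351*(-1/630) = -39/70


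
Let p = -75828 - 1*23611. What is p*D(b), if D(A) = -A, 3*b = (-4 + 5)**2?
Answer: 99439/3 ≈ 33146.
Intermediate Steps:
p = -99439 (p = -75828 - 23611 = -99439)
b = 1/3 (b = (-4 + 5)**2/3 = (1/3)*1**2 = (1/3)*1 = 1/3 ≈ 0.33333)
p*D(b) = -(-99439)/3 = -99439*(-1/3) = 99439/3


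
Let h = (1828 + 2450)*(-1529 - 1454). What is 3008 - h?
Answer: 12764282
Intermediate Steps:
h = -12761274 (h = 4278*(-2983) = -12761274)
3008 - h = 3008 - 1*(-12761274) = 3008 + 12761274 = 12764282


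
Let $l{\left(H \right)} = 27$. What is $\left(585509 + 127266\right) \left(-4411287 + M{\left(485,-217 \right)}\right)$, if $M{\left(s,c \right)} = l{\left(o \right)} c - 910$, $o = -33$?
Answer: $-3149079865400$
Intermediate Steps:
$M{\left(s,c \right)} = -910 + 27 c$ ($M{\left(s,c \right)} = 27 c - 910 = -910 + 27 c$)
$\left(585509 + 127266\right) \left(-4411287 + M{\left(485,-217 \right)}\right) = \left(585509 + 127266\right) \left(-4411287 + \left(-910 + 27 \left(-217\right)\right)\right) = 712775 \left(-4411287 - 6769\right) = 712775 \left(-4418056\right) = -3149079865400$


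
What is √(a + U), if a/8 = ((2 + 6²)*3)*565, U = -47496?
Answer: 6*√12994 ≈ 683.95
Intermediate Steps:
a = 515280 (a = 8*(((2 + 6²)*3)*565) = 8*(((2 + 36)*3)*565) = 8*((38*3)*565) = 8*(114*565) = 8*64410 = 515280)
√(a + U) = √(515280 - 47496) = √467784 = 6*√12994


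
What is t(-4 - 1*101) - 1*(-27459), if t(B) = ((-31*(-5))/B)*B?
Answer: 27614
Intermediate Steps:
t(B) = 155 (t(B) = (155/B)*B = 155)
t(-4 - 1*101) - 1*(-27459) = 155 - 1*(-27459) = 155 + 27459 = 27614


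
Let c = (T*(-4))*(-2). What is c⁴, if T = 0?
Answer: 0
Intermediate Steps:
c = 0 (c = (0*(-4))*(-2) = 0*(-2) = 0)
c⁴ = 0⁴ = 0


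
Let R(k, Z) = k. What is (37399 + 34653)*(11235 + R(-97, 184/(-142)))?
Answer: 802515176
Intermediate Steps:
(37399 + 34653)*(11235 + R(-97, 184/(-142))) = (37399 + 34653)*(11235 - 97) = 72052*11138 = 802515176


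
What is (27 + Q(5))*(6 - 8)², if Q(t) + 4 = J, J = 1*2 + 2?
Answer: 108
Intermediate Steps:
J = 4 (J = 2 + 2 = 4)
Q(t) = 0 (Q(t) = -4 + 4 = 0)
(27 + Q(5))*(6 - 8)² = (27 + 0)*(6 - 8)² = 27*(-2)² = 27*4 = 108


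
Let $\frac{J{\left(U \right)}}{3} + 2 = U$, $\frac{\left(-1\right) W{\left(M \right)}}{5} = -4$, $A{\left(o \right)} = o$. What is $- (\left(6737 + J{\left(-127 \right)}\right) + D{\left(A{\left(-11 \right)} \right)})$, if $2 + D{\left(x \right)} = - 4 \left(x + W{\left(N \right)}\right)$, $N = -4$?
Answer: $-6312$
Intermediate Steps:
$W{\left(M \right)} = 20$ ($W{\left(M \right)} = \left(-5\right) \left(-4\right) = 20$)
$J{\left(U \right)} = -6 + 3 U$
$D{\left(x \right)} = -82 - 4 x$ ($D{\left(x \right)} = -2 - 4 \left(x + 20\right) = -2 - 4 \left(20 + x\right) = -2 - \left(80 + 4 x\right) = -82 - 4 x$)
$- (\left(6737 + J{\left(-127 \right)}\right) + D{\left(A{\left(-11 \right)} \right)}) = - (\left(6737 + \left(-6 + 3 \left(-127\right)\right)\right) - 38) = - (\left(6737 - 387\right) + \left(-82 + 44\right)) = - (\left(6737 - 387\right) - 38) = - (6350 - 38) = \left(-1\right) 6312 = -6312$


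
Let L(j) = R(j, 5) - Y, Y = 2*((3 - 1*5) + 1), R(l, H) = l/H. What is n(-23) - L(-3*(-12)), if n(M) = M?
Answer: -161/5 ≈ -32.200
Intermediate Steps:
Y = -2 (Y = 2*((3 - 5) + 1) = 2*(-2 + 1) = 2*(-1) = -2)
L(j) = 2 + j/5 (L(j) = j/5 - 1*(-2) = j*(⅕) + 2 = j/5 + 2 = 2 + j/5)
n(-23) - L(-3*(-12)) = -23 - (2 + (-3*(-12))/5) = -23 - (2 + (⅕)*36) = -23 - (2 + 36/5) = -23 - 1*46/5 = -23 - 46/5 = -161/5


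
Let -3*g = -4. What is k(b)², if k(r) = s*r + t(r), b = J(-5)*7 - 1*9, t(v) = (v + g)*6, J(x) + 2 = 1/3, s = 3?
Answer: 31684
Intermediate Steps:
g = 4/3 (g = -⅓*(-4) = 4/3 ≈ 1.3333)
J(x) = -5/3 (J(x) = -2 + 1/3 = -2 + ⅓ = -5/3)
t(v) = 8 + 6*v (t(v) = (v + 4/3)*6 = (4/3 + v)*6 = 8 + 6*v)
b = -62/3 (b = -5/3*7 - 1*9 = -35/3 - 9 = -62/3 ≈ -20.667)
k(r) = 8 + 9*r (k(r) = 3*r + (8 + 6*r) = 8 + 9*r)
k(b)² = (8 + 9*(-62/3))² = (8 - 186)² = (-178)² = 31684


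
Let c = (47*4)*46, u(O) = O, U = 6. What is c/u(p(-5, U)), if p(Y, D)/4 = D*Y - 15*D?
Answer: -1081/60 ≈ -18.017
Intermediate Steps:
p(Y, D) = -60*D + 4*D*Y (p(Y, D) = 4*(D*Y - 15*D) = 4*(-15*D + D*Y) = -60*D + 4*D*Y)
c = 8648 (c = 188*46 = 8648)
c/u(p(-5, U)) = 8648/((4*6*(-15 - 5))) = 8648/((4*6*(-20))) = 8648/(-480) = 8648*(-1/480) = -1081/60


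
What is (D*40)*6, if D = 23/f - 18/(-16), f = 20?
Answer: 546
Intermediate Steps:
D = 91/40 (D = 23/20 - 18/(-16) = 23*(1/20) - 18*(-1/16) = 23/20 + 9/8 = 91/40 ≈ 2.2750)
(D*40)*6 = ((91/40)*40)*6 = 91*6 = 546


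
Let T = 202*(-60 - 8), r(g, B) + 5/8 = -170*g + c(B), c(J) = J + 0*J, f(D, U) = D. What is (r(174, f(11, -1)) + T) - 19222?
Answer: -500221/8 ≈ -62528.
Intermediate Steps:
c(J) = J (c(J) = J + 0 = J)
r(g, B) = -5/8 + B - 170*g (r(g, B) = -5/8 + (-170*g + B) = -5/8 + (B - 170*g) = -5/8 + B - 170*g)
T = -13736 (T = 202*(-68) = -13736)
(r(174, f(11, -1)) + T) - 19222 = ((-5/8 + 11 - 170*174) - 13736) - 19222 = ((-5/8 + 11 - 29580) - 13736) - 19222 = (-236557/8 - 13736) - 19222 = -346445/8 - 19222 = -500221/8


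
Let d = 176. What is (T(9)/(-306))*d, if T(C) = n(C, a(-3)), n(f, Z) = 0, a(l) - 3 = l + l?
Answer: 0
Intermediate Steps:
a(l) = 3 + 2*l (a(l) = 3 + (l + l) = 3 + 2*l)
T(C) = 0
(T(9)/(-306))*d = (0/(-306))*176 = (0*(-1/306))*176 = 0*176 = 0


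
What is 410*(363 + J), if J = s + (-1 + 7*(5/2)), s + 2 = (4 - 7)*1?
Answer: 153545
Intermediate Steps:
s = -5 (s = -2 + (4 - 7)*1 = -2 - 3*1 = -2 - 3 = -5)
J = 23/2 (J = -5 + (-1 + 7*(5/2)) = -5 + (-1 + 35/2) = -5 + 33/2 = 23/2 ≈ 11.500)
410*(363 + J) = 410*(363 + 23/2) = 410*(749/2) = 153545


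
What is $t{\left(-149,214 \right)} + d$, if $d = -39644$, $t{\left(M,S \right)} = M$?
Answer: $-39793$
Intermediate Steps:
$t{\left(-149,214 \right)} + d = -149 - 39644 = -39793$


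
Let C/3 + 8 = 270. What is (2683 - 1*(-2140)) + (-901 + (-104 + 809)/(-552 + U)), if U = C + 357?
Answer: 772869/197 ≈ 3923.2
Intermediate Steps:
C = 786 (C = -24 + 3*270 = -24 + 810 = 786)
U = 1143 (U = 786 + 357 = 1143)
(2683 - 1*(-2140)) + (-901 + (-104 + 809)/(-552 + U)) = (2683 - 1*(-2140)) + (-901 + (-104 + 809)/(-552 + 1143)) = (2683 + 2140) + (-901 + 705/591) = 4823 + (-901 + 705*(1/591)) = 4823 + (-901 + 235/197) = 4823 - 177262/197 = 772869/197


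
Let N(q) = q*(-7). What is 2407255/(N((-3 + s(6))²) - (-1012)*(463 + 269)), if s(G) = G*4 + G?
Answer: 2407255/735681 ≈ 3.2721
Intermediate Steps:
s(G) = 5*G (s(G) = 4*G + G = 5*G)
N(q) = -7*q
2407255/(N((-3 + s(6))²) - (-1012)*(463 + 269)) = 2407255/(-7*(-3 + 5*6)² - (-1012)*(463 + 269)) = 2407255/(-7*(-3 + 30)² - (-1012)*732) = 2407255/(-7*27² - 1*(-740784)) = 2407255/(-7*729 + 740784) = 2407255/(-5103 + 740784) = 2407255/735681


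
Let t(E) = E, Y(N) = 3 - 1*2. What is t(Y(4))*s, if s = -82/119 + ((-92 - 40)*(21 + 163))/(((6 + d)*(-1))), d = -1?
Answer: 2889862/595 ≈ 4856.9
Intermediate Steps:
Y(N) = 1 (Y(N) = 3 - 2 = 1)
s = 2889862/595 (s = -82/119 + ((-92 - 40)*(21 + 163))/(((6 - 1)*(-1))) = -82*1/119 + (-132*184)/((5*(-1))) = -82/119 - 24288/(-5) = -82/119 - 24288*(-⅕) = -82/119 + 24288/5 = 2889862/595 ≈ 4856.9)
t(Y(4))*s = 1*(2889862/595) = 2889862/595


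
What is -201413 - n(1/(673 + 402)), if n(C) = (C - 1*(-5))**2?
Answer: -232786799501/1155625 ≈ -2.0144e+5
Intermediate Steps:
n(C) = (5 + C)**2 (n(C) = (C + 5)**2 = (5 + C)**2)
-201413 - n(1/(673 + 402)) = -201413 - (5 + 1/(673 + 402))**2 = -201413 - (5 + 1/1075)**2 = -201413 - (5376/1075)**2 = -201413 - 1*28901376/1155625 = -201413 - 28901376/1155625 = -232786799501/1155625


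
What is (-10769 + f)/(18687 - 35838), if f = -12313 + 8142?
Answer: 4980/5717 ≈ 0.87109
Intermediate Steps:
f = -4171
(-10769 + f)/(18687 - 35838) = (-10769 - 4171)/(18687 - 35838) = -14940/(-17151) = -14940*(-1/17151) = 4980/5717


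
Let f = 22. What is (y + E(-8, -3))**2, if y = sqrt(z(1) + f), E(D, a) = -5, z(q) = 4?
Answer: (5 - sqrt(26))**2 ≈ 0.0098049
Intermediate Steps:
y = sqrt(26) (y = sqrt(4 + 22) = sqrt(26) ≈ 5.0990)
(y + E(-8, -3))**2 = (sqrt(26) - 5)**2 = (-5 + sqrt(26))**2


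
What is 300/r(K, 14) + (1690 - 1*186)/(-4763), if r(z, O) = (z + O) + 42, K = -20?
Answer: 114563/14289 ≈ 8.0176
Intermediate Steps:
r(z, O) = 42 + O + z (r(z, O) = (O + z) + 42 = 42 + O + z)
300/r(K, 14) + (1690 - 1*186)/(-4763) = 300/(42 + 14 - 20) + (1690 - 1*186)/(-4763) = 300/36 + (1690 - 186)*(-1/4763) = 300*(1/36) + 1504*(-1/4763) = 25/3 - 1504/4763 = 114563/14289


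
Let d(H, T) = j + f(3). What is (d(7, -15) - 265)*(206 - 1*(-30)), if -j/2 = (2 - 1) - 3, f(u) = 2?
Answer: -61124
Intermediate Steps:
j = 4 (j = -2*((2 - 1) - 3) = -2*(1 - 3) = -2*(-2) = 4)
d(H, T) = 6 (d(H, T) = 4 + 2 = 6)
(d(7, -15) - 265)*(206 - 1*(-30)) = (6 - 265)*(206 - 1*(-30)) = -259*(206 + 30) = -259*236 = -61124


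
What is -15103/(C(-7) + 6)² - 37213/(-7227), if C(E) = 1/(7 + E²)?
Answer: -30733292329/74614833 ≈ -411.89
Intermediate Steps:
-15103/(C(-7) + 6)² - 37213/(-7227) = -15103/(1/(7 + (-7)²) + 6)² - 37213/(-7227) = -15103/(1/(7 + 49) + 6)² - 37213*(-1/7227) = -15103/(1/56 + 6)² + 3383/657 = -15103/((337/56)²) + 3383/657 = -15103/113569/3136 + 3383/657 = -15103*3136/113569 + 3383/657 = -47363008/113569 + 3383/657 = -30733292329/74614833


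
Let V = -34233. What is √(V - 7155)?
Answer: 2*I*√10347 ≈ 203.44*I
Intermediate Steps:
√(V - 7155) = √(-34233 - 7155) = √(-41388) = 2*I*√10347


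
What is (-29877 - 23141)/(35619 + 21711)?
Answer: -541/585 ≈ -0.92479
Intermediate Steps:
(-29877 - 23141)/(35619 + 21711) = -53018/57330 = -53018*1/57330 = -541/585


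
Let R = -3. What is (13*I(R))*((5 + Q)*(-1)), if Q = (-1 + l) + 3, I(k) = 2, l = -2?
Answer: -130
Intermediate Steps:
Q = 0 (Q = (-1 - 2) + 3 = -3 + 3 = 0)
(13*I(R))*((5 + Q)*(-1)) = (13*2)*((5 + 0)*(-1)) = 26*(5*(-1)) = 26*(-5) = -130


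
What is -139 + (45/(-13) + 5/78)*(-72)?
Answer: 1373/13 ≈ 105.62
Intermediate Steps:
-139 + (45/(-13) + 5/78)*(-72) = -139 + (45*(-1/13) + 5*(1/78))*(-72) = -139 + (-45/13 + 5/78)*(-72) = -139 - 265/78*(-72) = -139 + 3180/13 = 1373/13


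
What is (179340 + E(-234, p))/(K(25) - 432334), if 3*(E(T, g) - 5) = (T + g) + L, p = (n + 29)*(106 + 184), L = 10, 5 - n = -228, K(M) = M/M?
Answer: -22733/48037 ≈ -0.47324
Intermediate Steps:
K(M) = 1
n = 233 (n = 5 - 1*(-228) = 5 + 228 = 233)
p = 75980 (p = (233 + 29)*(106 + 184) = 262*290 = 75980)
E(T, g) = 25/3 + T/3 + g/3 (E(T, g) = 5 + ((T + g) + 10)/3 = 5 + (10 + T + g)/3 = 5 + (10/3 + T/3 + g/3) = 25/3 + T/3 + g/3)
(179340 + E(-234, p))/(K(25) - 432334) = (179340 + (25/3 + (⅓)*(-234) + (⅓)*75980))/(1 - 432334) = (179340 + (25/3 - 78 + 75980/3))/(-432333) = (179340 + 25257)*(-1/432333) = 204597*(-1/432333) = -22733/48037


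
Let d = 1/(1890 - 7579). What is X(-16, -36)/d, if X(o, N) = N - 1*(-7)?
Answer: 164981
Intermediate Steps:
X(o, N) = 7 + N (X(o, N) = N + 7 = 7 + N)
d = -1/5689 (d = 1/(-5689) = -1/5689 ≈ -0.00017578)
X(-16, -36)/d = (7 - 36)/(-1/5689) = -29*(-5689) = 164981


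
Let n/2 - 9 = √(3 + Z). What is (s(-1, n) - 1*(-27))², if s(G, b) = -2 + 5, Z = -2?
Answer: 900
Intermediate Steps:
n = 20 (n = 18 + 2*√(3 - 2) = 18 + 2*√1 = 18 + 2*1 = 18 + 2 = 20)
s(G, b) = 3
(s(-1, n) - 1*(-27))² = (3 - 1*(-27))² = (3 + 27)² = 30² = 900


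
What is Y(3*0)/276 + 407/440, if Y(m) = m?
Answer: 37/40 ≈ 0.92500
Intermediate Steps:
Y(3*0)/276 + 407/440 = (3*0)/276 + 407/440 = 0*(1/276) + 407*(1/440) = 0 + 37/40 = 37/40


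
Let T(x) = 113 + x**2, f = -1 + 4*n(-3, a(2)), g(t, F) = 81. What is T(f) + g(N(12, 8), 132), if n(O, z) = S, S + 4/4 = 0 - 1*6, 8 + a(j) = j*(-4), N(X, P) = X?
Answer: 1035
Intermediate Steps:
a(j) = -8 - 4*j (a(j) = -8 + j*(-4) = -8 - 4*j)
S = -7 (S = -1 + (0 - 1*6) = -1 + (0 - 6) = -1 - 6 = -7)
n(O, z) = -7
f = -29 (f = -1 + 4*(-7) = -1 - 28 = -29)
T(f) + g(N(12, 8), 132) = (113 + (-29)**2) + 81 = (113 + 841) + 81 = 954 + 81 = 1035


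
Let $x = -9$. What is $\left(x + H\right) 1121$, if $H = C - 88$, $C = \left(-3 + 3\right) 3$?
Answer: $-108737$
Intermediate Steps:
$C = 0$ ($C = 0 \cdot 3 = 0$)
$H = -88$ ($H = 0 - 88 = -88$)
$\left(x + H\right) 1121 = \left(-9 - 88\right) 1121 = \left(-97\right) 1121 = -108737$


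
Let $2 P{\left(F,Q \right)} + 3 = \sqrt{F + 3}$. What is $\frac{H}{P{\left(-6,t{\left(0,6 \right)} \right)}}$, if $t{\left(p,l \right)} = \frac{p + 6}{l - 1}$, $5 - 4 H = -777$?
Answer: $- \frac{391}{4} - \frac{391 i \sqrt{3}}{12} \approx -97.75 - 56.436 i$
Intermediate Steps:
$H = \frac{391}{2}$ ($H = \frac{5}{4} - - \frac{777}{4} = \frac{5}{4} + \frac{777}{4} = \frac{391}{2} \approx 195.5$)
$t{\left(p,l \right)} = \frac{6 + p}{-1 + l}$
$P{\left(F,Q \right)} = - \frac{3}{2} + \frac{\sqrt{3 + F}}{2}$ ($P{\left(F,Q \right)} = - \frac{3}{2} + \frac{\sqrt{F + 3}}{2} = - \frac{3}{2} + \frac{\sqrt{3 + F}}{2}$)
$\frac{H}{P{\left(-6,t{\left(0,6 \right)} \right)}} = \frac{391}{2 \left(- \frac{3}{2} + \frac{\sqrt{3 - 6}}{2}\right)} = \frac{391}{2 \left(- \frac{3}{2} + \frac{\sqrt{-3}}{2}\right)} = \frac{391}{2 \left(- \frac{3}{2} + \frac{i \sqrt{3}}{2}\right)}$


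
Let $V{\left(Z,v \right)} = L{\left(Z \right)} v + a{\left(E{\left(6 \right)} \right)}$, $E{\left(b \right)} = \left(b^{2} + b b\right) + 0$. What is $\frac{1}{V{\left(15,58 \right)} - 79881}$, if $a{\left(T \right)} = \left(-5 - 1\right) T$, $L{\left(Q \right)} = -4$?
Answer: $- \frac{1}{80545} \approx -1.2415 \cdot 10^{-5}$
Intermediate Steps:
$E{\left(b \right)} = 2 b^{2}$ ($E{\left(b \right)} = \left(b^{2} + b^{2}\right) + 0 = 2 b^{2} + 0 = 2 b^{2}$)
$a{\left(T \right)} = - 6 T$
$V{\left(Z,v \right)} = -432 - 4 v$ ($V{\left(Z,v \right)} = - 4 v - 6 \cdot 2 \cdot 6^{2} = - 4 v - 6 \cdot 2 \cdot 36 = - 4 v - 432 = -432 - 4 v$)
$\frac{1}{V{\left(15,58 \right)} - 79881} = \frac{1}{\left(-432 - 232\right) - 79881} = \frac{1}{-664 - 79881} = \frac{1}{-80545} = - \frac{1}{80545}$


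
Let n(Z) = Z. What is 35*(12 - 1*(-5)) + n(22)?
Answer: 617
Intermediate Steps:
35*(12 - 1*(-5)) + n(22) = 35*(12 - 1*(-5)) + 22 = 35*(12 + 5) + 22 = 35*17 + 22 = 595 + 22 = 617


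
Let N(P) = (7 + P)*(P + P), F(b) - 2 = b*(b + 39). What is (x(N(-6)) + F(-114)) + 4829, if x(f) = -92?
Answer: 13289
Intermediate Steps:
F(b) = 2 + b*(39 + b) (F(b) = 2 + b*(b + 39) = 2 + b*(39 + b))
N(P) = 2*P*(7 + P) (N(P) = (7 + P)*(2*P) = 2*P*(7 + P))
(x(N(-6)) + F(-114)) + 4829 = (-92 + (2 + (-114)**2 + 39*(-114))) + 4829 = (-92 + (2 + 12996 - 4446)) + 4829 = (-92 + 8552) + 4829 = 8460 + 4829 = 13289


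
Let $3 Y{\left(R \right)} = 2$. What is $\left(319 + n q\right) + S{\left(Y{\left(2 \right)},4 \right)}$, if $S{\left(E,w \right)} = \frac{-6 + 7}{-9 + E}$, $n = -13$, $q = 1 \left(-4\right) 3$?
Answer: $\frac{11872}{25} \approx 474.88$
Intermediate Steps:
$q = -12$ ($q = \left(-4\right) 3 = -12$)
$Y{\left(R \right)} = \frac{2}{3}$ ($Y{\left(R \right)} = \frac{1}{3} \cdot 2 = \frac{2}{3}$)
$S{\left(E,w \right)} = \frac{1}{-9 + E}$ ($S{\left(E,w \right)} = 1 \frac{1}{-9 + E} = \frac{1}{-9 + E}$)
$\left(319 + n q\right) + S{\left(Y{\left(2 \right)},4 \right)} = \left(319 - -156\right) + \frac{1}{-9 + \frac{2}{3}} = \left(319 + 156\right) + \frac{1}{- \frac{25}{3}} = 475 - \frac{3}{25} = \frac{11872}{25}$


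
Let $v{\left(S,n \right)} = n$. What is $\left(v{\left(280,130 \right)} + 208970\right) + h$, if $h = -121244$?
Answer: $87856$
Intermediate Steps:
$\left(v{\left(280,130 \right)} + 208970\right) + h = \left(130 + 208970\right) - 121244 = 209100 - 121244 = 87856$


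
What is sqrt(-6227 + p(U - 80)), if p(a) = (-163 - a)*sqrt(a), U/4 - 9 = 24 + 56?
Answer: sqrt(-6227 - 878*sqrt(69)) ≈ 116.28*I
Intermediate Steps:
U = 356 (U = 36 + 4*(24 + 56) = 36 + 4*80 = 36 + 320 = 356)
p(a) = sqrt(a)*(-163 - a)
sqrt(-6227 + p(U - 80)) = sqrt(-6227 + sqrt(356 - 80)*(-163 - (356 - 80))) = sqrt(-6227 + sqrt(276)*(-163 - 1*276)) = sqrt(-6227 + (2*sqrt(69))*(-163 - 276)) = sqrt(-6227 + (2*sqrt(69))*(-439)) = sqrt(-6227 - 878*sqrt(69))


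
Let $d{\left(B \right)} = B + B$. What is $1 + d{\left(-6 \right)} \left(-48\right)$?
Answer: $577$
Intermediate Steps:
$d{\left(B \right)} = 2 B$
$1 + d{\left(-6 \right)} \left(-48\right) = 1 + 2 \left(-6\right) \left(-48\right) = 1 - -576 = 1 + 576 = 577$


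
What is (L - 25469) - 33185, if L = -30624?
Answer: -89278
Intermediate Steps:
(L - 25469) - 33185 = (-30624 - 25469) - 33185 = -56093 - 33185 = -89278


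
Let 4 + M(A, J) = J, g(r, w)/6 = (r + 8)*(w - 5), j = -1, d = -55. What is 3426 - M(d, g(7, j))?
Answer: 3970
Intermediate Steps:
g(r, w) = 6*(-5 + w)*(8 + r) (g(r, w) = 6*((r + 8)*(w - 5)) = 6*((8 + r)*(-5 + w)) = 6*((-5 + w)*(8 + r)) = 6*(-5 + w)*(8 + r))
M(A, J) = -4 + J
3426 - M(d, g(7, j)) = 3426 - (-4 + (-240 - 30*7 + 48*(-1) + 6*7*(-1))) = 3426 - (-4 + (-240 - 210 - 48 - 42)) = 3426 - (-4 - 540) = 3426 - 1*(-544) = 3426 + 544 = 3970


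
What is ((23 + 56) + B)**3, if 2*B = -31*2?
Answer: 110592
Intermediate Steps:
B = -31 (B = (-31*2)/2 = (1/2)*(-62) = -31)
((23 + 56) + B)**3 = ((23 + 56) - 31)**3 = (79 - 31)**3 = 48**3 = 110592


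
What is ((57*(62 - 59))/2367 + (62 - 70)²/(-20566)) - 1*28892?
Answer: -78136175707/2704429 ≈ -28892.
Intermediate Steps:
((57*(62 - 59))/2367 + (62 - 70)²/(-20566)) - 1*28892 = ((57*3)*(1/2367) + (-8)²*(-1/20566)) - 28892 = (171*(1/2367) + 64*(-1/20566)) - 28892 = (19/263 - 32/10283) - 28892 = 186961/2704429 - 28892 = -78136175707/2704429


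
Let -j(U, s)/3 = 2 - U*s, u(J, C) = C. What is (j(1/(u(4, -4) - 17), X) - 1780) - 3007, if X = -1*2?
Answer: -33549/7 ≈ -4792.7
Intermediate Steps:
X = -2
j(U, s) = -6 + 3*U*s (j(U, s) = -3*(2 - U*s) = -6 + 3*U*s)
(j(1/(u(4, -4) - 17), X) - 1780) - 3007 = ((-6 + 3*(-2)/(-4 - 17)) - 1780) - 3007 = ((-6 + 3*(-2)/(-21)) - 1780) - 3007 = ((-6 + 3*(-1/21)*(-2)) - 1780) - 3007 = ((-6 + 2/7) - 1780) - 3007 = (-40/7 - 1780) - 3007 = -12500/7 - 3007 = -33549/7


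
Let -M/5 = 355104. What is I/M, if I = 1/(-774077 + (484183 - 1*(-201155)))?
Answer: 1/157557869280 ≈ 6.3469e-12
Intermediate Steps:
M = -1775520 (M = -5*355104 = -1775520)
I = -1/88739 (I = 1/(-774077 + (484183 + 201155)) = 1/(-774077 + 685338) = 1/(-88739) = -1/88739 ≈ -1.1269e-5)
I/M = -1/88739/(-1775520) = -1/88739*(-1/1775520) = 1/157557869280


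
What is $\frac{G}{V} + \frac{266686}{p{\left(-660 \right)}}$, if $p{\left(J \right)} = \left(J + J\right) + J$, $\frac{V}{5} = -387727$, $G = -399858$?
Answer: $- \frac{51621509477}{383849730} \approx -134.48$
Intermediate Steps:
$V = -1938635$ ($V = 5 \left(-387727\right) = -1938635$)
$p{\left(J \right)} = 3 J$ ($p{\left(J \right)} = 2 J + J = 3 J$)
$\frac{G}{V} + \frac{266686}{p{\left(-660 \right)}} = - \frac{399858}{-1938635} + \frac{266686}{3 \left(-660\right)} = \left(-399858\right) \left(- \frac{1}{1938635}\right) + \frac{266686}{-1980} = \frac{399858}{1938635} + 266686 \left(- \frac{1}{1980}\right) = \frac{399858}{1938635} - \frac{133343}{990} = - \frac{51621509477}{383849730}$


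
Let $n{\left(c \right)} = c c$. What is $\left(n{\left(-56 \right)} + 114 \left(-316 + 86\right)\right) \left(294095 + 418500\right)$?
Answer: $-16449542980$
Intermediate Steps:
$n{\left(c \right)} = c^{2}$
$\left(n{\left(-56 \right)} + 114 \left(-316 + 86\right)\right) \left(294095 + 418500\right) = \left(\left(-56\right)^{2} + 114 \left(-316 + 86\right)\right) \left(294095 + 418500\right) = \left(3136 + 114 \left(-230\right)\right) 712595 = \left(3136 - 26220\right) 712595 = \left(-23084\right) 712595 = -16449542980$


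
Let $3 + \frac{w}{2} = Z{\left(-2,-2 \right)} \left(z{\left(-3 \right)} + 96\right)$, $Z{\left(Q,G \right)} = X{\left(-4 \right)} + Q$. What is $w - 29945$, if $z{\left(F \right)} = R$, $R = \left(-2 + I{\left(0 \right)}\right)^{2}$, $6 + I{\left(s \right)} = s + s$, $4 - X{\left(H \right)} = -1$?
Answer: $-28991$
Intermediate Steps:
$X{\left(H \right)} = 5$ ($X{\left(H \right)} = 4 - -1 = 4 + 1 = 5$)
$I{\left(s \right)} = -6 + 2 s$ ($I{\left(s \right)} = -6 + \left(s + s\right) = -6 + 2 s$)
$R = 64$ ($R = \left(-2 + \left(-6 + 2 \cdot 0\right)\right)^{2} = \left(-2 + \left(-6 + 0\right)\right)^{2} = \left(-2 - 6\right)^{2} = \left(-8\right)^{2} = 64$)
$z{\left(F \right)} = 64$
$Z{\left(Q,G \right)} = 5 + Q$
$w = 954$ ($w = -6 + 2 \left(5 - 2\right) \left(64 + 96\right) = -6 + 2 \cdot 3 \cdot 160 = -6 + 2 \cdot 480 = -6 + 960 = 954$)
$w - 29945 = 954 - 29945 = -28991$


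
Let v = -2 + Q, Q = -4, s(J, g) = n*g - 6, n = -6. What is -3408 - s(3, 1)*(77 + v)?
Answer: -2556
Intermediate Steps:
s(J, g) = -6 - 6*g (s(J, g) = -6*g - 6 = -6 - 6*g)
v = -6 (v = -2 - 4 = -6)
-3408 - s(3, 1)*(77 + v) = -3408 - (-6 - 6*1)*(77 - 6) = -3408 - (-6 - 6)*71 = -3408 - (-12)*71 = -3408 - 1*(-852) = -3408 + 852 = -2556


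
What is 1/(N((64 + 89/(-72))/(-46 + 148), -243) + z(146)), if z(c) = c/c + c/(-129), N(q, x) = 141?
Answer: 129/18172 ≈ 0.0070988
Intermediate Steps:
z(c) = 1 - c/129 (z(c) = 1 + c*(-1/129) = 1 - c/129)
1/(N((64 + 89/(-72))/(-46 + 148), -243) + z(146)) = 1/(141 + (1 - 1/129*146)) = 1/(141 + (1 - 146/129)) = 1/(141 - 17/129) = 1/(18172/129) = 129/18172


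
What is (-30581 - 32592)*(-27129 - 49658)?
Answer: 4850865151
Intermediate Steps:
(-30581 - 32592)*(-27129 - 49658) = -63173*(-76787) = 4850865151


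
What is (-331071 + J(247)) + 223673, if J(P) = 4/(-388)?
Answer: -10417607/97 ≈ -1.0740e+5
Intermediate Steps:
J(P) = -1/97 (J(P) = 4*(-1/388) = -1/97)
(-331071 + J(247)) + 223673 = (-331071 - 1/97) + 223673 = -32113888/97 + 223673 = -10417607/97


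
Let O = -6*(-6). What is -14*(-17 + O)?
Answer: -266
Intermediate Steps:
O = 36
-14*(-17 + O) = -14*(-17 + 36) = -14*19 = -266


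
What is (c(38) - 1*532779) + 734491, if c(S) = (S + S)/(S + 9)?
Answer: 9480540/47 ≈ 2.0171e+5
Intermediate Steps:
c(S) = 2*S/(9 + S) (c(S) = (2*S)/(9 + S) = 2*S/(9 + S))
(c(38) - 1*532779) + 734491 = (2*38/(9 + 38) - 1*532779) + 734491 = (2*38/47 - 532779) + 734491 = (2*38*(1/47) - 532779) + 734491 = (76/47 - 532779) + 734491 = -25040537/47 + 734491 = 9480540/47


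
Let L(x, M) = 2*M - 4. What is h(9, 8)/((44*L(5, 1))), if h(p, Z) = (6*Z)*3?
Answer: -18/11 ≈ -1.6364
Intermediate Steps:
L(x, M) = -4 + 2*M
h(p, Z) = 18*Z
h(9, 8)/((44*L(5, 1))) = (18*8)/((44*(-4 + 2*1))) = 144/((44*(-4 + 2))) = 144/((44*(-2))) = 144/(-88) = 144*(-1/88) = -18/11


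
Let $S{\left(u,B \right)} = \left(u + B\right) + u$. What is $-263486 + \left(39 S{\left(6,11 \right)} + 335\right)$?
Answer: $-262254$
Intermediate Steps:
$S{\left(u,B \right)} = B + 2 u$ ($S{\left(u,B \right)} = \left(B + u\right) + u = B + 2 u$)
$-263486 + \left(39 S{\left(6,11 \right)} + 335\right) = -263486 + \left(39 \left(11 + 2 \cdot 6\right) + 335\right) = -263486 + \left(39 \left(11 + 12\right) + 335\right) = -263486 + \left(39 \cdot 23 + 335\right) = -263486 + \left(897 + 335\right) = -263486 + 1232 = -262254$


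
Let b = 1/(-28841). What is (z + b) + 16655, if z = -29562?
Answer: -372250788/28841 ≈ -12907.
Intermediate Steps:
b = -1/28841 ≈ -3.4673e-5
(z + b) + 16655 = (-29562 - 1/28841) + 16655 = -852597643/28841 + 16655 = -372250788/28841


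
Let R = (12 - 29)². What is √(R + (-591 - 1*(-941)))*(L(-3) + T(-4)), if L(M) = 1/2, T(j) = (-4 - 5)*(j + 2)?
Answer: 111*√71/2 ≈ 467.65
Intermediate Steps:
T(j) = -18 - 9*j (T(j) = -9*(2 + j) = -18 - 9*j)
R = 289 (R = (-17)² = 289)
L(M) = ½
√(R + (-591 - 1*(-941)))*(L(-3) + T(-4)) = √(289 + (-591 - 1*(-941)))*(½ + (-18 - 9*(-4))) = √(289 + (-591 + 941))*(½ + (-18 + 36)) = √(289 + 350)*(½ + 18) = √639*(37/2) = (3*√71)*(37/2) = 111*√71/2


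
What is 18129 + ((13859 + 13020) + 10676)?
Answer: 55684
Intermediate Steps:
18129 + ((13859 + 13020) + 10676) = 18129 + (26879 + 10676) = 18129 + 37555 = 55684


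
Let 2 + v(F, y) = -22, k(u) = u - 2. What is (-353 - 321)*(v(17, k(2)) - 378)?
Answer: 270948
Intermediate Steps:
k(u) = -2 + u
v(F, y) = -24 (v(F, y) = -2 - 22 = -24)
(-353 - 321)*(v(17, k(2)) - 378) = (-353 - 321)*(-24 - 378) = -674*(-402) = 270948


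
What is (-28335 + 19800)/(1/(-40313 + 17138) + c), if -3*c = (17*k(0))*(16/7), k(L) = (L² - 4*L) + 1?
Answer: 1384590375/2101207 ≈ 658.95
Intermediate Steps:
k(L) = 1 + L² - 4*L
c = -272/21 (c = -17*(1 + 0² - 4*0)*16/7/3 = -17*(1 + 0 + 0)*16*(⅐)/3 = -17*1*16/(3*7) = -17*16/(3*7) = -⅓*272/7 = -272/21 ≈ -12.952)
(-28335 + 19800)/(1/(-40313 + 17138) + c) = (-28335 + 19800)/(1/(-40313 + 17138) - 272/21) = -8535/(1/(-23175) - 272/21) = -8535/(-1/23175 - 272/21) = -8535/(-2101207/162225) = -8535*(-162225/2101207) = 1384590375/2101207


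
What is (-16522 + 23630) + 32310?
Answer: 39418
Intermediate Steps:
(-16522 + 23630) + 32310 = 7108 + 32310 = 39418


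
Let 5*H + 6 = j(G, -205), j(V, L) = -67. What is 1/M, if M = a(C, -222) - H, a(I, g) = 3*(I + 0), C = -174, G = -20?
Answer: -5/2537 ≈ -0.0019708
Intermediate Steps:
H = -73/5 (H = -6/5 + (⅕)*(-67) = -6/5 - 67/5 = -73/5 ≈ -14.600)
a(I, g) = 3*I
M = -2537/5 (M = 3*(-174) - 1*(-73/5) = -522 + 73/5 = -2537/5 ≈ -507.40)
1/M = 1/(-2537/5) = -5/2537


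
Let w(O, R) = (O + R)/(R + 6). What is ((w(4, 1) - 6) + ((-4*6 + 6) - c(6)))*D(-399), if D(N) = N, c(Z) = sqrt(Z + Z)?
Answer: 9291 + 798*sqrt(3) ≈ 10673.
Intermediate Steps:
c(Z) = sqrt(2)*sqrt(Z) (c(Z) = sqrt(2*Z) = sqrt(2)*sqrt(Z))
w(O, R) = (O + R)/(6 + R)
((w(4, 1) - 6) + ((-4*6 + 6) - c(6)))*D(-399) = (((4 + 1)/(6 + 1) - 6) + ((-4*6 + 6) - sqrt(2)*sqrt(6)))*(-399) = ((5/7 - 6) + ((-24 + 6) - 2*sqrt(3)))*(-399) = (((1/7)*5 - 6) + (-18 - 2*sqrt(3)))*(-399) = ((5/7 - 6) + (-18 - 2*sqrt(3)))*(-399) = (-37/7 + (-18 - 2*sqrt(3)))*(-399) = (-163/7 - 2*sqrt(3))*(-399) = 9291 + 798*sqrt(3)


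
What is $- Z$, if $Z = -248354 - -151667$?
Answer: $96687$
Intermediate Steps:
$Z = -96687$ ($Z = -248354 + 151667 = -96687$)
$- Z = \left(-1\right) \left(-96687\right) = 96687$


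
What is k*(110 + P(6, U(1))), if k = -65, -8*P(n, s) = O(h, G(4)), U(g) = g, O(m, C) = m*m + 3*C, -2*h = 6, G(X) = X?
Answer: -55835/8 ≈ -6979.4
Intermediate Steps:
h = -3 (h = -½*6 = -3)
O(m, C) = m² + 3*C
P(n, s) = -21/8 (P(n, s) = -((-3)² + 3*4)/8 = -(9 + 12)/8 = -⅛*21 = -21/8)
k*(110 + P(6, U(1))) = -65*(110 - 21/8) = -65*859/8 = -55835/8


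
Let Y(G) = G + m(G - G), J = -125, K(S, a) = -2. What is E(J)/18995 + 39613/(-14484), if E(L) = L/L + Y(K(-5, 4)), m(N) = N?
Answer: -752463419/275123580 ≈ -2.7350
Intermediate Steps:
Y(G) = G (Y(G) = G + (G - G) = G + 0 = G)
E(L) = -1 (E(L) = L/L - 2 = 1 - 2 = -1)
E(J)/18995 + 39613/(-14484) = -1/18995 + 39613/(-14484) = -1*1/18995 + 39613*(-1/14484) = -1/18995 - 39613/14484 = -752463419/275123580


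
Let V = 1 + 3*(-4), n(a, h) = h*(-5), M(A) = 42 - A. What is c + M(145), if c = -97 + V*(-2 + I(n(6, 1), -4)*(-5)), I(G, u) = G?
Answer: -453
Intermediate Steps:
n(a, h) = -5*h
V = -11 (V = 1 - 12 = -11)
c = -350 (c = -97 - 11*(-2 - 5*1*(-5)) = -97 - 11*(-2 - 5*(-5)) = -97 - 11*(-2 + 25) = -97 - 11*23 = -97 - 253 = -350)
c + M(145) = -350 + (42 - 1*145) = -350 + (42 - 145) = -350 - 103 = -453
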